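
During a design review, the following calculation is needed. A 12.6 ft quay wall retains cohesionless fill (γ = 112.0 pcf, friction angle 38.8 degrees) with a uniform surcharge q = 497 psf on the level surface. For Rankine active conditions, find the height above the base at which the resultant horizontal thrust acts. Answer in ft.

5.07 ft

K_a = 0.2296.
Triangular part P₁ = ½K_aγH² = 2041 at H/3 = 4.200 ft; rectangular part P₂ = K_a q H = 1438 at H/2 = 6.300 ft.
ȳ = (P₁·4.200 + P₂·6.300)/(P₁+P₂) = 5.068 ft.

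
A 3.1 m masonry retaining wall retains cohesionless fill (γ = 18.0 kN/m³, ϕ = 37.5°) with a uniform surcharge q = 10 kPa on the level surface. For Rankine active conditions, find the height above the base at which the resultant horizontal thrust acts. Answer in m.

1.17 m

K_a = 0.2432.
Triangular part P₁ = ½K_aγH² = 21.03 at H/3 = 1.033 m; rectangular part P₂ = K_a q H = 7.539 at H/2 = 1.550 m.
ȳ = (P₁·1.033 + P₂·1.550)/(P₁+P₂) = 1.170 m.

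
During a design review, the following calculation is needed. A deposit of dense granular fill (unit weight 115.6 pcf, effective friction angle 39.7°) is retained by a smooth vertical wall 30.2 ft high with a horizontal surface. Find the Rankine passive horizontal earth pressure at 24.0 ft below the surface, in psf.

12600 psf

K_p = (1 + sin φ)/(1 − sin φ) = 4.537.
σ_h = K_p γ z = 4.537 × 115.6 × 24.0 = 12590 psf.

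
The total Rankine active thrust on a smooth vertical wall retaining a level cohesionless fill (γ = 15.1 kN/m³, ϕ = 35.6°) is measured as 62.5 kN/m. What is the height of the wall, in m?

K_a = 0.2641. P_a = ½ K_a γ H² ⇒ H = √(2P_a/(K_a γ)).
H = √(2×62.5/(0.2641×15.1)) = 5.598 m.

5.60 m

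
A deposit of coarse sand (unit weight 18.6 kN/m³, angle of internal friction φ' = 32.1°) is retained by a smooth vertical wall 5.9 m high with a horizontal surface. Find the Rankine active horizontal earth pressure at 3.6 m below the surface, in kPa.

K_a = (1 − sin φ)/(1 + sin φ) = 0.3060.
σ_h = K_a γ z = 0.3060 × 18.6 × 3.6 = 20.49 kPa.

20.5 kPa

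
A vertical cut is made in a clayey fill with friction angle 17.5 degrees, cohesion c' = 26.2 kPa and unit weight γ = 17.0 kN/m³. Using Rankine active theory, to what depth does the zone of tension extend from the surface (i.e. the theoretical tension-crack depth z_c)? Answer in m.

K_a = tan²(45° − 17.5°/2) = 0.5376; √K_a = 0.7332.
The active pressure is zero where K_a γ z = 2c√K_a, so z_c = 2c/(γ√K_a) = 2×26.2/(17.0×0.7332) = 4.204 m.

4.20 m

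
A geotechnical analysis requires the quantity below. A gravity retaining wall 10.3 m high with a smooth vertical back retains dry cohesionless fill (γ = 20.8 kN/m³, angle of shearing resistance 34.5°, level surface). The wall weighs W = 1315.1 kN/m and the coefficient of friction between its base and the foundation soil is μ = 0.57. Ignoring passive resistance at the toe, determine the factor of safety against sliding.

2.45

K_a = tan²(45° − 34.5°/2) = 0.2768.
P_a = ½K_aγH² = 0.5×0.2768×20.8×10.3² = 305.4 kN/m, acting at H/3 = 3.433 m above the base.
FS_sliding = μW / P_a = 0.57×1315.1 / 305.4 = 2.454.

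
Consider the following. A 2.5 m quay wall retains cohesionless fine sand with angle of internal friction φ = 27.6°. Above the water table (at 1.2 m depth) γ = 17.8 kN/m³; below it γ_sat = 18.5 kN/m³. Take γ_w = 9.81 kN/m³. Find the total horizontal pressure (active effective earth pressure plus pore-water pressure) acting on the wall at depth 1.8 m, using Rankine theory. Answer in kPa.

15.6 kPa

K_a = (1 − sin φ)/(1 + sin φ) = 0.3668.
γ' = 18.5 − 9.81 = 8.690 kN/m³.
Effective vertical stress at 1.8 m: σ'_v = 17.8×1.2 + 8.690×0.600 = 26.57 kPa.
σ'_h = K_a σ'_v = 0.3668 × 26.57 = 9.747 kPa; u = γ_w × 0.600 = 5.886 kPa.
Total σ_h = 9.747 + 5.886 = 15.63 kPa.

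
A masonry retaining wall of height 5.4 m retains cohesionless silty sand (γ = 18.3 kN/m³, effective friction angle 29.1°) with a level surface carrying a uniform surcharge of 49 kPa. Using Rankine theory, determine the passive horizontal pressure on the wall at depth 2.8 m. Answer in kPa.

290 kPa

K_p = (1 + sin φ)/(1 − sin φ) = 2.894.
σ_v = γz + q = 18.3 × 2.8 + 49 = 100.2 kPa.
σ_h = K_p σ_v = 2.894 × 100.2 = 290.1 kPa.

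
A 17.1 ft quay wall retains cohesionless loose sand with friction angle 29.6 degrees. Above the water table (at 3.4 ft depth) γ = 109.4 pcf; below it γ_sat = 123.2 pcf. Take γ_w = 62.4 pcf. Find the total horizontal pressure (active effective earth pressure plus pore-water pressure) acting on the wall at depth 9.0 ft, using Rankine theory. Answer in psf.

K_a = (1 − sin φ)/(1 + sin φ) = 0.3387.
γ' = 123.2 − 62.4 = 60.80 pcf.
Effective vertical stress at 9.0 ft: σ'_v = 109.4×3.4 + 60.80×5.60 = 712.4 psf.
σ'_h = K_a σ'_v = 0.3387 × 712.4 = 241.3 psf; u = γ_w × 5.60 = 349.4 psf.
Total σ_h = 241.3 + 349.4 = 590.8 psf.

591 psf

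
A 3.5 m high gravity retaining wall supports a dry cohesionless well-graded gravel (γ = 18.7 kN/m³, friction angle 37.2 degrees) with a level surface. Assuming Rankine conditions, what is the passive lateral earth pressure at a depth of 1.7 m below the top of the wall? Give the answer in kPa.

129 kPa

K_p = (1 + sin φ)/(1 − sin φ) = 4.058.
σ_h = K_p γ z = 4.058 × 18.7 × 1.7 = 129.0 kPa.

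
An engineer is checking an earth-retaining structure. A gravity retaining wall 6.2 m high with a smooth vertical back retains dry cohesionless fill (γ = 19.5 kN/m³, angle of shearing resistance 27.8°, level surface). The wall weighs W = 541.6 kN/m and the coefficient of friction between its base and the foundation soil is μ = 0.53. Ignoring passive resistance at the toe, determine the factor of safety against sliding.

2.10

K_a = tan²(45° − 27.8°/2) = 0.3639.
P_a = ½K_aγH² = 0.5×0.3639×19.5×6.2² = 136.4 kN/m, acting at H/3 = 2.067 m above the base.
FS_sliding = μW / P_a = 0.53×541.6 / 136.4 = 2.105.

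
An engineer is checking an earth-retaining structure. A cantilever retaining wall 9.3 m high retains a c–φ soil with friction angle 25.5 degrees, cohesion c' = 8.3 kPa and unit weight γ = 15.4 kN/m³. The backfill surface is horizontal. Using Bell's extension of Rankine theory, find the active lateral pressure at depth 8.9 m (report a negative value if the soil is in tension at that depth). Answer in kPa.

44.1 kPa

K_a = (1 − sin φ)/(1 + sin φ) = 0.3981.
σ_a = K_a γ z − 2c√K_a = 0.3981×15.4×8.9 − 2×8.3×0.6310 = 44.09 kPa.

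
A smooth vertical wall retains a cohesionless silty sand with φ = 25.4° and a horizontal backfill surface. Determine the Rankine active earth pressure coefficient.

K_a = tan²(45° − φ/2) = tan²(32.30°) = 0.3996.

0.400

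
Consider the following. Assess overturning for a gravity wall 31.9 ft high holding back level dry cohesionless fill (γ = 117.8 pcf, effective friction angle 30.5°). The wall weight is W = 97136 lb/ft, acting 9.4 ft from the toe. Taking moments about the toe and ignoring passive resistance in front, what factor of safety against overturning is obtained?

4.39

K_a = tan²(45° − 30.5°/2) = 0.3267.
P_a = ½K_aγH² = 0.5×0.3267×117.8×31.9² = 19580 lb/ft, acting at H/3 = 10.63 ft above the base.
Overturning moment M_o = P_a × H/3 = 19580 × 10.63 = 208200.
Resisting moment M_r = W × 9.4 = 97136 × 9.4 = 913100.
FS_overturning = M_r/M_o = 913100/208200 = 4.386.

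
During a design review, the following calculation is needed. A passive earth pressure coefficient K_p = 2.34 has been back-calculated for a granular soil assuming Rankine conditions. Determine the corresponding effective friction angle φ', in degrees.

K_p = (1+sin φ)/(1−sin φ) ⇒ sin φ = (K_p − 1)/(K_p + 1) = 0.4012.
φ = arcsin(0.4012) = 23.65°.

23.7°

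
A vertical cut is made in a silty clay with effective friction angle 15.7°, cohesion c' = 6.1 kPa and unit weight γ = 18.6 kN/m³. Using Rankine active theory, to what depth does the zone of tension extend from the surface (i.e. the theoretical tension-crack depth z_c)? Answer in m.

K_a = tan²(45° − 15.7°/2) = 0.5741; √K_a = 0.7577.
The active pressure is zero where K_a γ z = 2c√K_a, so z_c = 2c/(γ√K_a) = 2×6.1/(18.6×0.7577) = 0.8657 m.

0.866 m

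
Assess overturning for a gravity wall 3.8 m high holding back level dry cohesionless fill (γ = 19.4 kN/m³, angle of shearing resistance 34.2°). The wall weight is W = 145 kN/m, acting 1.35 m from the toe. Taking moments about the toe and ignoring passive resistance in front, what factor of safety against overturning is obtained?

3.94

K_a = tan²(45° − 34.2°/2) = 0.2803.
P_a = ½K_aγH² = 0.5×0.2803×19.4×3.8² = 39.27 kN/m, acting at H/3 = 1.267 m above the base.
Overturning moment M_o = P_a × H/3 = 39.27 × 1.267 = 49.74.
Resisting moment M_r = W × 1.35 = 145 × 1.35 = 195.8.
FS_overturning = M_r/M_o = 195.8/49.74 = 3.936.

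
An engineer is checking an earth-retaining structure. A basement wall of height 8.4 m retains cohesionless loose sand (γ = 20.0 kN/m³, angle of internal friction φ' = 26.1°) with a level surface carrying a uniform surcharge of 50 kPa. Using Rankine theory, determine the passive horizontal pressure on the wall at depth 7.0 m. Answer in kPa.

K_p = (1 + sin φ)/(1 − sin φ) = 2.571.
σ_v = γz + q = 20.0 × 7.0 + 50 = 190.0 kPa.
σ_h = K_p σ_v = 2.571 × 190.0 = 488.5 kPa.

488 kPa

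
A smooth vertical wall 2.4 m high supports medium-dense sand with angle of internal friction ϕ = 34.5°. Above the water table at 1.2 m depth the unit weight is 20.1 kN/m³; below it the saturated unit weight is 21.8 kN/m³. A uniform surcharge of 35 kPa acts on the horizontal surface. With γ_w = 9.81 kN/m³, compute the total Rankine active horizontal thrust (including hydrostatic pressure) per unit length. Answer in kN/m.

K_a = tan²(45° − φ/2) = 0.2768.
γ' = 21.8 − 9.81 = 11.99 kN/m³. h₂ = H − d_w = 1.2 m.
σ'_h: at surface K_a·q = 9.688; at WT K_a(q+γd_w) = 16.36; at base K_a(q+γd_w+γ'h₂) = 20.35 kPa.
P₁ = ½(9.688+16.36)×1.2 = 15.63; P₂ = ½(16.36+20.35)×1.2 = 22.03; P_w = ½γ_w h₂² = 7.063.
Total = 15.63+22.03+7.063 = 44.72 kN/m.

44.7 kN/m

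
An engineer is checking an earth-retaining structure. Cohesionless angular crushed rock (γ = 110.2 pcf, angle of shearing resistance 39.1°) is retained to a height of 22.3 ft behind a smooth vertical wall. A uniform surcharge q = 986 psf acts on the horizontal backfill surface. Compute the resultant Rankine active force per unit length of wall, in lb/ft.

11200 lb/ft

K_a = tan²(45° − φ/2) = 0.2265.
Soil triangle: ½ K_a γ H² = 0.5×0.2265×110.2×22.3² = 6206 lb/ft.
Surcharge rectangle: K_a q H = 0.2265×986×22.3 = 4980 lb/ft.
Total = 6206 + 4980 = 11190 lb/ft.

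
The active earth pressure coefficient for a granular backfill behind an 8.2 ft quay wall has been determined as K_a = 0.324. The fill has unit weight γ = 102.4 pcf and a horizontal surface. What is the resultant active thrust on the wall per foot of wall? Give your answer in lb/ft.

1120 lb/ft

P = ½ K_a γ H² = 0.5 × 0.324 × 102.4 × 8.2² = 1115 lb/ft.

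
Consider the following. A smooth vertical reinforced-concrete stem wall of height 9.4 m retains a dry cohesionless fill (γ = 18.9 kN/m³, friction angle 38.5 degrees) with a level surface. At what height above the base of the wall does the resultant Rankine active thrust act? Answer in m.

3.13 m

K_a = 0.2327.
The pressure distribution is triangular, so the resultant acts at H/3 above the base = 9.4/3 = 3.133 m.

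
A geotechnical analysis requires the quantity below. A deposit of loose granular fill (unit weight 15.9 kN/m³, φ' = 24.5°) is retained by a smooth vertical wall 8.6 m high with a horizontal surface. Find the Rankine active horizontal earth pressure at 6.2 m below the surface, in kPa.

K_a = (1 − sin φ)/(1 + sin φ) = 0.4137.
σ_h = K_a γ z = 0.4137 × 15.9 × 6.2 = 40.79 kPa.

40.8 kPa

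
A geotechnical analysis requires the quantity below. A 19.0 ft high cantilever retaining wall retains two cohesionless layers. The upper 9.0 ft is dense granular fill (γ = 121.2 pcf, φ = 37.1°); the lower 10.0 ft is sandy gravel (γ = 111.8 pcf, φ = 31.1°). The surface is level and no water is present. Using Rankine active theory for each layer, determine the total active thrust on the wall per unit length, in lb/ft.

K_a1 = tan²(45°−37.1°/2) = 0.2475; K_a2 = tan²(45°−31.1°/2) = 0.3188.
Layer 1: σ at base = K_a1 γ₁ h₁ = 270.0 psf; P₁ = ½×270.0×9.0 = 1215.
Layer 2: σ_v at top = γ₁h₁ = 1091; σ_h top = K_a2×1091 = 347.7; σ_h base = K_a2×(1091+111.8×10.0) = 704.2.
P₂ = ½(347.7+704.2)×10.0 = 5260. Total P_a = 1215+5260 = 6474 lb/ft.

6470 lb/ft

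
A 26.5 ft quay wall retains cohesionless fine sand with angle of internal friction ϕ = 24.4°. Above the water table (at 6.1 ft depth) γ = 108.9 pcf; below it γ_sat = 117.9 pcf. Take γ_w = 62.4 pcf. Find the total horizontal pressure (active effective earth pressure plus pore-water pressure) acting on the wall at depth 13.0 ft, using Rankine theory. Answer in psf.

866 psf

K_a = (1 − sin φ)/(1 + sin φ) = 0.4153.
γ' = 117.9 − 62.4 = 55.50 pcf.
Effective vertical stress at 13.0 ft: σ'_v = 108.9×6.1 + 55.50×6.90 = 1047 psf.
σ'_h = K_a σ'_v = 0.4153 × 1047 = 434.9 psf; u = γ_w × 6.90 = 430.6 psf.
Total σ_h = 434.9 + 430.6 = 865.5 psf.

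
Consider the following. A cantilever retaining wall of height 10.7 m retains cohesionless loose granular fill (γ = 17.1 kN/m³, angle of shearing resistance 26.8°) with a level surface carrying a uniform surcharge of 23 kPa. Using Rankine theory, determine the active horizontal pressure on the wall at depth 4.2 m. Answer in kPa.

35.9 kPa

K_a = (1 − sin φ)/(1 + sin φ) = 0.3785.
σ_v = γz + q = 17.1 × 4.2 + 23 = 94.82 kPa.
σ_h = K_a σ_v = 0.3785 × 94.82 = 35.89 kPa.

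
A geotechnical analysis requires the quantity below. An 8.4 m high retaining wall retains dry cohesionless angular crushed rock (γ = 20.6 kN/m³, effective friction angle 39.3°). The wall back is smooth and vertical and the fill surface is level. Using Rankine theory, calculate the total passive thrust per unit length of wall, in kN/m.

K_p = tan²(45° + φ/2) = 4.455.
P_p = ½ K_p γ H² = 0.5 × 4.455 × 20.6 × 8.4² = 3238 kN/m.

3240 kN/m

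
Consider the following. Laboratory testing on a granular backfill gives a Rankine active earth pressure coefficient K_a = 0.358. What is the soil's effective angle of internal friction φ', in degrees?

K_a = tan²(45° − φ/2) ⇒ 45° − φ/2 = arctan(√0.358) = 30.89°.
φ = 2(45° − 30.89°) = 28.21°.

28.2°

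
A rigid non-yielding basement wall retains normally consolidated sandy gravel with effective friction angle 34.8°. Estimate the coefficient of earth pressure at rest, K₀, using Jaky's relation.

K₀ = 1 − sin φ' = 1 − sin 34.8° = 0.4293.

0.429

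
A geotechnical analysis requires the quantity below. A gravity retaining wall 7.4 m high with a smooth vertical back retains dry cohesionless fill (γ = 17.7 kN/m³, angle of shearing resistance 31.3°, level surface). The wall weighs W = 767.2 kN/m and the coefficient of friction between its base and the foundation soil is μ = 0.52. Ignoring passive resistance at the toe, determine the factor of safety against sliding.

2.60

K_a = tan²(45° − 31.3°/2) = 0.3162.
P_a = ½K_aγH² = 0.5×0.3162×17.7×7.4² = 153.2 kN/m, acting at H/3 = 2.467 m above the base.
FS_sliding = μW / P_a = 0.52×767.2 / 153.2 = 2.603.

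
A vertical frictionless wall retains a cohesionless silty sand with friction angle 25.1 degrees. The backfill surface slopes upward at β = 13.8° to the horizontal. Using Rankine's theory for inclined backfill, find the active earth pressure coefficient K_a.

0.456

K_a = cos β · (cos β − √(cos²β − cos²φ)) / (cos β + √(cos²β − cos²φ)).
cos β = 0.9711, cos φ = 0.9056, √(cos²β − cos²φ) = 0.3508.
K_a = 0.9711 × (0.9711 − 0.3508)/(0.9711 + 0.3508) = 0.4557.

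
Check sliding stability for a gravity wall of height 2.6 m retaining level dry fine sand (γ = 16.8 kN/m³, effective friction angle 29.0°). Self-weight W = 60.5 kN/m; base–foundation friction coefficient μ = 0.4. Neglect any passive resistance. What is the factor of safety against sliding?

1.23

K_a = tan²(45° − 29.0°/2) = 0.3470.
P_a = ½K_aγH² = 0.5×0.3470×16.8×2.6² = 19.70 kN/m, acting at H/3 = 0.8667 m above the base.
FS_sliding = μW / P_a = 0.4×60.5 / 19.70 = 1.228.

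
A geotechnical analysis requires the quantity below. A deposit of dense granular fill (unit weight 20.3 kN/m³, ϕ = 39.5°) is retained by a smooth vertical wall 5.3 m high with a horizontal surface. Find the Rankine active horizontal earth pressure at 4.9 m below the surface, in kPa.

22.1 kPa

K_a = (1 − sin φ)/(1 + sin φ) = 0.2224.
σ_h = K_a γ z = 0.2224 × 20.3 × 4.9 = 22.13 kPa.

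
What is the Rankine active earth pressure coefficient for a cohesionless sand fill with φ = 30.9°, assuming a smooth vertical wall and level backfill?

K_a = (1 − sin φ)/(1 + sin φ) = (1 − sin 30.9°)/(1 + sin 30.9°) = 0.3214.

0.321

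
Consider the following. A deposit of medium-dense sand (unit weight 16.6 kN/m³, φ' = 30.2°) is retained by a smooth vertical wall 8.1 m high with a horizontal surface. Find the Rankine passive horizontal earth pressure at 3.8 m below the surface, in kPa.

191 kPa

K_p = (1 + sin φ)/(1 − sin φ) = 3.024.
σ_h = K_p γ z = 3.024 × 16.6 × 3.8 = 190.8 kPa.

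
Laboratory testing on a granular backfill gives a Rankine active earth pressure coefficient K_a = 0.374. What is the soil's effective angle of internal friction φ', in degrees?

K_a = tan²(45° − φ/2) ⇒ 45° − φ/2 = arctan(√0.374) = 31.45°.
φ = 2(45° − 31.45°) = 27.10°.

27.1°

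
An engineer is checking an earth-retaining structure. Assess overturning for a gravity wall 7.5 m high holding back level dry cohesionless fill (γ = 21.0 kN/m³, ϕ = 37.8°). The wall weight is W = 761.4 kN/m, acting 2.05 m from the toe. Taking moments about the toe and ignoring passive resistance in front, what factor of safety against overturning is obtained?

K_a = tan²(45° − 37.8°/2) = 0.2400.
P_a = ½K_aγH² = 0.5×0.2400×21.0×7.5² = 141.7 kN/m, acting at H/3 = 2.500 m above the base.
Overturning moment M_o = P_a × H/3 = 141.7 × 2.500 = 354.4.
Resisting moment M_r = W × 2.05 = 761.4 × 2.05 = 1561.
FS_overturning = M_r/M_o = 1561/354.4 = 4.405.

4.40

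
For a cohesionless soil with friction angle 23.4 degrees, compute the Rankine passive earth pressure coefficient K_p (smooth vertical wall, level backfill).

K_p = (1 + sin φ)/(1 − sin φ) = tan²(45° + 23.4°/2) = 2.318.

2.32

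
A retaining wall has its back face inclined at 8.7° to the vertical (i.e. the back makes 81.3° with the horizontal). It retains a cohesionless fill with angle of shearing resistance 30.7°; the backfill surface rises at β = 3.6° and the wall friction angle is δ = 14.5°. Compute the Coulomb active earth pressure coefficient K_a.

0.377

K_a = sin²(α+φ) / [sin²α · sin(α−δ) · (1 + √{sin(φ+δ)sin(φ−β) / (sin(α−δ)sin(α+β))})²].
With α = 81.3°, φ = 30.7°, δ = 14.5°, β = 3.6°: K_a = 0.3766.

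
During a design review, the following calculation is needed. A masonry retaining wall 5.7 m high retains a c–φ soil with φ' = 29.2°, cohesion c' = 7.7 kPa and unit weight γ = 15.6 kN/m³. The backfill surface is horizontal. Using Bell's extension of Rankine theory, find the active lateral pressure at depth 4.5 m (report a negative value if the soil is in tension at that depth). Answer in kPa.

K_a = (1 − sin φ)/(1 + sin φ) = 0.3442.
σ_a = K_a γ z − 2c√K_a = 0.3442×15.6×4.5 − 2×7.7×0.5867 = 15.13 kPa.

15.1 kPa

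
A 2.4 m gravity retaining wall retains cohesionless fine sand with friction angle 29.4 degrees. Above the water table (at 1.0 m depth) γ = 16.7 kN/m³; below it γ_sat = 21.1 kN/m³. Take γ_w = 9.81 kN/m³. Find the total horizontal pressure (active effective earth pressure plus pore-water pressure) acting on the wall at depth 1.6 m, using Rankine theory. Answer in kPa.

13.9 kPa

K_a = (1 − sin φ)/(1 + sin φ) = 0.3415.
γ' = 21.1 − 9.81 = 11.29 kN/m³.
Effective vertical stress at 1.6 m: σ'_v = 16.7×1.0 + 11.29×0.600 = 23.47 kPa.
σ'_h = K_a σ'_v = 0.3415 × 23.47 = 8.016 kPa; u = γ_w × 0.600 = 5.886 kPa.
Total σ_h = 8.016 + 5.886 = 13.90 kPa.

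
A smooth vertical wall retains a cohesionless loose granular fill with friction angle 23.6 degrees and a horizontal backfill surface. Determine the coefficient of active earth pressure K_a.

K_a = tan²(45° − φ/2) = tan²(33.20°) = 0.4282.

0.428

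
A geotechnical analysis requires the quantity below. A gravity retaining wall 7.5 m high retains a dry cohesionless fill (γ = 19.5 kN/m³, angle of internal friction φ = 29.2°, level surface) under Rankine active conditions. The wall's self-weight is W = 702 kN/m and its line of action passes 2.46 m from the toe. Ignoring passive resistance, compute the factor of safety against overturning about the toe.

K_a = tan²(45° − 29.2°/2) = 0.3442.
P_a = ½K_aγH² = 0.5×0.3442×19.5×7.5² = 188.8 kN/m, acting at H/3 = 2.500 m above the base.
Overturning moment M_o = P_a × H/3 = 188.8 × 2.500 = 471.9.
Resisting moment M_r = W × 2.46 = 702 × 2.46 = 1727.
FS_overturning = M_r/M_o = 1727/471.9 = 3.659.

3.66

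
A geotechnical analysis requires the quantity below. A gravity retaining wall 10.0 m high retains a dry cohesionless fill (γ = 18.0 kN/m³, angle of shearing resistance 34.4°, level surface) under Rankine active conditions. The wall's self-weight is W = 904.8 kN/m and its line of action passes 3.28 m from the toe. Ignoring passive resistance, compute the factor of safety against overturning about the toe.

3.56

K_a = tan²(45° − 34.4°/2) = 0.2780.
P_a = ½K_aγH² = 0.5×0.2780×18.0×10.0² = 250.2 kN/m, acting at H/3 = 3.333 m above the base.
Overturning moment M_o = P_a × H/3 = 250.2 × 3.333 = 833.9.
Resisting moment M_r = W × 3.28 = 904.8 × 3.28 = 2968.
FS_overturning = M_r/M_o = 2968/833.9 = 3.559.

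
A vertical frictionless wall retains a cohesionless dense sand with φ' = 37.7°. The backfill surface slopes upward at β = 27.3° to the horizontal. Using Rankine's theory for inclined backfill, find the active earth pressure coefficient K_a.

K_a = cos β · (cos β − √(cos²β − cos²φ)) / (cos β + √(cos²β − cos²φ)).
cos β = 0.8886, cos φ = 0.7912, √(cos²β − cos²φ) = 0.4045.
K_a = 0.8886 × (0.8886 − 0.4045)/(0.8886 + 0.4045) = 0.3327.

0.333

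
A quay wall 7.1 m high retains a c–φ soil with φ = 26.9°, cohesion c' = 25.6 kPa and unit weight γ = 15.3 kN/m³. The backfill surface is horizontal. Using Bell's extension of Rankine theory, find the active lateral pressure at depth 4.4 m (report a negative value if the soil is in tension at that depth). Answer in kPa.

-6.06 kPa

K_a = (1 − sin φ)/(1 + sin φ) = 0.3770.
σ_a = K_a γ z − 2c√K_a = 0.3770×15.3×4.4 − 2×25.6×0.6140 = -6.057 kPa.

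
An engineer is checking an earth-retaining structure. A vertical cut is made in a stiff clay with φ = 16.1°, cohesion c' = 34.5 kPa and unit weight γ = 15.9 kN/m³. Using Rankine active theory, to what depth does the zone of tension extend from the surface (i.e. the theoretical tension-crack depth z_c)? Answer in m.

K_a = tan²(45° − 16.1°/2) = 0.5658; √K_a = 0.7522.
The active pressure is zero where K_a γ z = 2c√K_a, so z_c = 2c/(γ√K_a) = 2×34.5/(15.9×0.7522) = 5.769 m.

5.77 m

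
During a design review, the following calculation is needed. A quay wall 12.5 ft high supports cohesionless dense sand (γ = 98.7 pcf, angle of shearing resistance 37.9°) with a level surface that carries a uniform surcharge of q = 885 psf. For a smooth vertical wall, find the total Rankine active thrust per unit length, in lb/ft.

K_a = tan²(45° − φ/2) = 0.2389.
Soil triangle: ½ K_a γ H² = 0.5×0.2389×98.7×12.5² = 1842 lb/ft.
Surcharge rectangle: K_a q H = 0.2389×885×12.5 = 2643 lb/ft.
Total = 1842 + 2643 = 4486 lb/ft.

4490 lb/ft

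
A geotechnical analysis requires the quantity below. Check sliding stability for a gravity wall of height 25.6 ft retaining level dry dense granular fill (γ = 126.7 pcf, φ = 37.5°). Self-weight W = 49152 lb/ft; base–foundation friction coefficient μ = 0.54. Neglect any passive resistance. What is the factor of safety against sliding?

K_a = tan²(45° − 37.5°/2) = 0.2432.
P_a = ½K_aγH² = 0.5×0.2432×126.7×25.6² = 10100 lb/ft, acting at H/3 = 8.533 ft above the base.
FS_sliding = μW / P_a = 0.54×49152 / 10100 = 2.629.

2.63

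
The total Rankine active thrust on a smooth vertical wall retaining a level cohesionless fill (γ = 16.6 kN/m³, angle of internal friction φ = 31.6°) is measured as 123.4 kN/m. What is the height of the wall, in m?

K_a = 0.3123. P_a = ½ K_a γ H² ⇒ H = √(2P_a/(K_a γ)).
H = √(2×123.4/(0.3123×16.6)) = 6.899 m.

6.90 m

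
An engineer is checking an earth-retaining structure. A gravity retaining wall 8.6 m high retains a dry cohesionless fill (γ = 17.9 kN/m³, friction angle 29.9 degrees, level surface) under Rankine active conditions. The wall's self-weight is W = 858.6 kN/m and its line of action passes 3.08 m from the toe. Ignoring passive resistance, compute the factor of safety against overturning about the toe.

K_a = tan²(45° − 29.9°/2) = 0.3347.
P_a = ½K_aγH² = 0.5×0.3347×17.9×8.6² = 221.5 kN/m, acting at H/3 = 2.867 m above the base.
Overturning moment M_o = P_a × H/3 = 221.5 × 2.867 = 635.1.
Resisting moment M_r = W × 3.08 = 858.6 × 3.08 = 2644.
FS_overturning = M_r/M_o = 2644/635.1 = 4.164.

4.16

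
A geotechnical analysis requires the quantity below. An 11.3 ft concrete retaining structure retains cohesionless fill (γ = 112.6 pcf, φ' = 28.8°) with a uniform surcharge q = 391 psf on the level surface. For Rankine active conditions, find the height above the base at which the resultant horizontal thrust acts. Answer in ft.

K_a = 0.3498.
Triangular part P₁ = ½K_aγH² = 2514 at H/3 = 3.767 ft; rectangular part P₂ = K_a q H = 1545 at H/2 = 5.650 ft.
ȳ = (P₁·3.767 + P₂·5.650)/(P₁+P₂) = 4.484 ft.

4.48 ft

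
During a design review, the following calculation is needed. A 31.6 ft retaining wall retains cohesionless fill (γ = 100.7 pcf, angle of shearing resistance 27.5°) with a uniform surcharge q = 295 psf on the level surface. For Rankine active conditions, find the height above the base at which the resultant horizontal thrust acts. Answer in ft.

11.4 ft

K_a = 0.3682.
Triangular part P₁ = ½K_aγH² = 18510 at H/3 = 10.53 ft; rectangular part P₂ = K_a q H = 3433 at H/2 = 15.80 ft.
ȳ = (P₁·10.53 + P₂·15.80)/(P₁+P₂) = 11.36 ft.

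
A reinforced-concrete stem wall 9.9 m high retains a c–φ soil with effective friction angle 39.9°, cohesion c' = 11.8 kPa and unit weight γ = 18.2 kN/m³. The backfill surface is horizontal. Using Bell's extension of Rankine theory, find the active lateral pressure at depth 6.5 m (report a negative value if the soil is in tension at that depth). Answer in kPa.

K_a = (1 − sin φ)/(1 + sin φ) = 0.2184.
σ_a = K_a γ z − 2c√K_a = 0.2184×18.2×6.5 − 2×11.8×0.4674 = 14.81 kPa.

14.8 kPa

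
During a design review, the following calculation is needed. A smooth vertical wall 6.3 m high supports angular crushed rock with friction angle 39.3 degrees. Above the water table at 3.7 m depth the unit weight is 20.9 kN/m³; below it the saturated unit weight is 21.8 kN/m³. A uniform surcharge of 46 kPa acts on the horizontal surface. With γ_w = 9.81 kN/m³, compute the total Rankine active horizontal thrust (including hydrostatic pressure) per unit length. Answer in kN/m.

K_a = tan²(45° − φ/2) = 0.2245.
γ' = 21.8 − 9.81 = 11.99 kN/m³. h₂ = H − d_w = 2.6 m.
σ'_h: at surface K_a·q = 10.32; at WT K_a(q+γd_w) = 27.68; at base K_a(q+γd_w+γ'h₂) = 34.68 kPa.
P₁ = ½(10.32+27.68)×3.7 = 70.31; P₂ = ½(27.68+34.68)×2.6 = 81.07; P_w = ½γ_w h₂² = 33.16.
Total = 70.31+81.07+33.16 = 184.5 kN/m.

185 kN/m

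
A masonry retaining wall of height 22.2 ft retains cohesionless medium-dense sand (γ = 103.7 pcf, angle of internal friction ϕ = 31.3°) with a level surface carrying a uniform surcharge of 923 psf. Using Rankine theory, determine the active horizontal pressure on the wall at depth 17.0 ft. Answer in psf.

K_a = (1 − sin φ)/(1 + sin φ) = 0.3162.
σ_v = γz + q = 103.7 × 17.0 + 923 = 2686 psf.
σ_h = K_a σ_v = 0.3162 × 2686 = 849.3 psf.

849 psf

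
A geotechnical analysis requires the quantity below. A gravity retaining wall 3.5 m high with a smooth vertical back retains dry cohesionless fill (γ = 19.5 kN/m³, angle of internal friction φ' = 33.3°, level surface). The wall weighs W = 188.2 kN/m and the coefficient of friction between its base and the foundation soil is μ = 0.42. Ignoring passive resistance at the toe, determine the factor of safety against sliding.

K_a = tan²(45° − 33.3°/2) = 0.2911.
P_a = ½K_aγH² = 0.5×0.2911×19.5×3.5² = 34.77 kN/m, acting at H/3 = 1.167 m above the base.
FS_sliding = μW / P_a = 0.42×188.2 / 34.77 = 2.273.

2.27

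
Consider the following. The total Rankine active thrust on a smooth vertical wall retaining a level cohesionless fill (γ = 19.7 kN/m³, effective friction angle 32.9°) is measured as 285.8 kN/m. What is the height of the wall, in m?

9.90 m

K_a = 0.2960. P_a = ½ K_a γ H² ⇒ H = √(2P_a/(K_a γ)).
H = √(2×285.8/(0.2960×19.7)) = 9.900 m.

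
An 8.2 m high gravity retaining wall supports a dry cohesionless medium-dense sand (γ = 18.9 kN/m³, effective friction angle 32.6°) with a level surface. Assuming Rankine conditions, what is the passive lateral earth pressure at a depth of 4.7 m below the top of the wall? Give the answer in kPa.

K_p = (1 + sin φ)/(1 − sin φ) = 3.336.
σ_h = K_p γ z = 3.336 × 18.9 × 4.7 = 296.4 kPa.

296 kPa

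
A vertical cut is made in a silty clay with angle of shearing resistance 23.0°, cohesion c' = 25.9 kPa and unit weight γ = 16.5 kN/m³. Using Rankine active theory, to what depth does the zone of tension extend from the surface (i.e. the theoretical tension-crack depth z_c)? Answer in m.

4.74 m

K_a = tan²(45° − 23.0°/2) = 0.4381; √K_a = 0.6619.
The active pressure is zero where K_a γ z = 2c√K_a, so z_c = 2c/(γ√K_a) = 2×25.9/(16.5×0.6619) = 4.743 m.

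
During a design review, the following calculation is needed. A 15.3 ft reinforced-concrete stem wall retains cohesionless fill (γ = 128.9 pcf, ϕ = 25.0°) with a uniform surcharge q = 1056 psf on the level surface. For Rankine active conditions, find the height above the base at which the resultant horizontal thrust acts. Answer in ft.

K_a = 0.4059.
Triangular part P₁ = ½K_aγH² = 6123 at H/3 = 5.100 ft; rectangular part P₂ = K_a q H = 6557 at H/2 = 7.650 ft.
ȳ = (P₁·5.100 + P₂·7.650)/(P₁+P₂) = 6.419 ft.

6.42 ft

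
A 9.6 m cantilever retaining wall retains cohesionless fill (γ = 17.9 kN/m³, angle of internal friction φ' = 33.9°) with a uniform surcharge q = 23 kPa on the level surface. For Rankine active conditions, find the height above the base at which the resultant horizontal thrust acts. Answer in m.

3.54 m

K_a = 0.2839.
Triangular part P₁ = ½K_aγH² = 234.2 at H/3 = 3.200 m; rectangular part P₂ = K_a q H = 62.69 at H/2 = 4.800 m.
ȳ = (P₁·3.200 + P₂·4.800)/(P₁+P₂) = 3.538 m.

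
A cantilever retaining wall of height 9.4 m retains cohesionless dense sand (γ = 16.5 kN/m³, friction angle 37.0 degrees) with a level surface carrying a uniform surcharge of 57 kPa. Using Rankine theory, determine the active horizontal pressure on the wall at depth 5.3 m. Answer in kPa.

K_a = (1 − sin φ)/(1 + sin φ) = 0.2486.
σ_v = γz + q = 16.5 × 5.3 + 57 = 144.4 kPa.
σ_h = K_a σ_v = 0.2486 × 144.4 = 35.91 kPa.

35.9 kPa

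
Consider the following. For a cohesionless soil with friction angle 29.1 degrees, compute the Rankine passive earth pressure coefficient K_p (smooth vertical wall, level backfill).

K_p = (1 + sin φ)/(1 − sin φ) = tan²(45° + 29.1°/2) = 2.894.

2.89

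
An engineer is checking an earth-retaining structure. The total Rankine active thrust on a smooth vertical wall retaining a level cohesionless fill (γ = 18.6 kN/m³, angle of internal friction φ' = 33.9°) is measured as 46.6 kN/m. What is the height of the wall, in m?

4.20 m

K_a = 0.2839. P_a = ½ K_a γ H² ⇒ H = √(2P_a/(K_a γ)).
H = √(2×46.6/(0.2839×18.6)) = 4.201 m.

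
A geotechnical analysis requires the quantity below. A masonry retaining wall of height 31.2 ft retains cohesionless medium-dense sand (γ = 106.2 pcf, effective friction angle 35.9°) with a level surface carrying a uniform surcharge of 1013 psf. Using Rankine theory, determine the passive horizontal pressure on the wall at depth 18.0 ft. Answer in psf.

11200 psf

K_p = (1 + sin φ)/(1 − sin φ) = 3.835.
σ_v = γz + q = 106.2 × 18.0 + 1013 = 2925 psf.
σ_h = K_p σ_v = 3.835 × 2925 = 11220 psf.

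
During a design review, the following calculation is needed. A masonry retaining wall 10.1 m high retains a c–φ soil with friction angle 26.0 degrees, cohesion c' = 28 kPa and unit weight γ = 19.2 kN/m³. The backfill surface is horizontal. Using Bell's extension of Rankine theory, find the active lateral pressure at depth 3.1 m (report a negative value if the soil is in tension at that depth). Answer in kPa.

-11.8 kPa

K_a = (1 − sin φ)/(1 + sin φ) = 0.3905.
σ_a = K_a γ z − 2c√K_a = 0.3905×19.2×3.1 − 2×28×0.6249 = -11.75 kPa.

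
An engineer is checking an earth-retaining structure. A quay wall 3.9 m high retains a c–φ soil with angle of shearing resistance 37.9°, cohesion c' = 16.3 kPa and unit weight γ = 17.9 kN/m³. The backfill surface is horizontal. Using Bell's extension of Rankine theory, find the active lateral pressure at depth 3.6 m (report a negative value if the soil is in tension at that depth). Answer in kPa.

-0.538 kPa

K_a = (1 − sin φ)/(1 + sin φ) = 0.2389.
σ_a = K_a γ z − 2c√K_a = 0.2389×17.9×3.6 − 2×16.3×0.4888 = -0.5381 kPa.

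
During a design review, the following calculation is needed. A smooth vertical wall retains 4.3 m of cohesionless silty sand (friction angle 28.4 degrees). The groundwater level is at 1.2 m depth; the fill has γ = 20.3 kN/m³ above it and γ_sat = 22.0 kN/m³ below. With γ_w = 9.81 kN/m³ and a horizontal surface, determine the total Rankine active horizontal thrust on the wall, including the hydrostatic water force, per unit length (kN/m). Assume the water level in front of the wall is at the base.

K_a = tan²(45° − φ/2) = 0.3554.
γ' = 22.0 − 9.81 = 12.19 kN/m³. Depth below WT = 3.1 m.
σ'_h at WT = K_a γ d_w = 8.657 kPa; at base = 8.657 + K_a γ' × 3.1 = 22.09 kPa.
P₁ (0–1.2 m) = ½×8.657×1.2 = 5.194. P₂ (1.2–4.3 m) = ½(8.657+22.09)×3.1 = 47.65.
P_w = ½ γ_w h₂² = 0.5×9.81×3.1² = 47.14. Total = 5.194+47.65+47.14 = 99.98 kN/m.

100.0 kN/m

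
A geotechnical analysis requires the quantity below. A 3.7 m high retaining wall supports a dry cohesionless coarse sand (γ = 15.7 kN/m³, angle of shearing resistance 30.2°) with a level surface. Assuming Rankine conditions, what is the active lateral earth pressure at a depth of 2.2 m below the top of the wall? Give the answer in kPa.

K_a = (1 − sin φ)/(1 + sin φ) = 0.3307.
σ_h = K_a γ z = 0.3307 × 15.7 × 2.2 = 11.42 kPa.

11.4 kPa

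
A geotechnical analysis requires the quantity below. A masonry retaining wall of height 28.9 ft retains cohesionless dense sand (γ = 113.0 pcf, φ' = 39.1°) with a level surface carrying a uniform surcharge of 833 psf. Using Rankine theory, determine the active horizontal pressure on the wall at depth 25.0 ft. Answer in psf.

828 psf

K_a = (1 − sin φ)/(1 + sin φ) = 0.2265.
σ_v = γz + q = 113.0 × 25.0 + 833 = 3658 psf.
σ_h = K_a σ_v = 0.2265 × 3658 = 828.5 psf.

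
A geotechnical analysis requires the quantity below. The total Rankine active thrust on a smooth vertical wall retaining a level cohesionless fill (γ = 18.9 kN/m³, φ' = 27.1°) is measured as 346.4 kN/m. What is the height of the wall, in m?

K_a = 0.3741. P_a = ½ K_a γ H² ⇒ H = √(2P_a/(K_a γ)).
H = √(2×346.4/(0.3741×18.9)) = 9.899 m.

9.90 m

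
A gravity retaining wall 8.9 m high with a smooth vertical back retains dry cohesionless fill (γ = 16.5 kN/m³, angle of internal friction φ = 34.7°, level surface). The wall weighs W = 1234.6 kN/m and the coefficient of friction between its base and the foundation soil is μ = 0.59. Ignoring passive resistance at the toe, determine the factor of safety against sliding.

K_a = tan²(45° − 34.7°/2) = 0.2745.
P_a = ½K_aγH² = 0.5×0.2745×16.5×8.9² = 179.4 kN/m, acting at H/3 = 2.967 m above the base.
FS_sliding = μW / P_a = 0.59×1234.6 / 179.4 = 4.061.

4.06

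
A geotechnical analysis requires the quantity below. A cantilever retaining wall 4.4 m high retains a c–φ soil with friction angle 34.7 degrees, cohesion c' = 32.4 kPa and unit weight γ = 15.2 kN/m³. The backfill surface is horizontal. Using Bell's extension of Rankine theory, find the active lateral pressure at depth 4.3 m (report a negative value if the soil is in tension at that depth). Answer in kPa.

-16.0 kPa

K_a = (1 − sin φ)/(1 + sin φ) = 0.2745.
σ_a = K_a γ z − 2c√K_a = 0.2745×15.2×4.3 − 2×32.4×0.5239 = -16.01 kPa.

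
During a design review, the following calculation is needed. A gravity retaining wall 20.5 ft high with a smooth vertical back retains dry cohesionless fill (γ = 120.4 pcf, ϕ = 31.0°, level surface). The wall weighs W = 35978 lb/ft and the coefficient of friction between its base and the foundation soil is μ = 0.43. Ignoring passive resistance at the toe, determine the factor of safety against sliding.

K_a = tan²(45° − 31.0°/2) = 0.3201.
P_a = ½K_aγH² = 0.5×0.3201×120.4×20.5² = 8098 lb/ft, acting at H/3 = 6.833 ft above the base.
FS_sliding = μW / P_a = 0.43×35978 / 8098 = 1.910.

1.91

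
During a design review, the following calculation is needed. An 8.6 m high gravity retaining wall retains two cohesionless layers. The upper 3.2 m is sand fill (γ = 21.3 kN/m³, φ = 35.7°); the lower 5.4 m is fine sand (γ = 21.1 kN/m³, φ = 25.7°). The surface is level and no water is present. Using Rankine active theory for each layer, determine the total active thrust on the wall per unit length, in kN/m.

296 kN/m

K_a1 = tan²(45°−35.7°/2) = 0.2630; K_a2 = tan²(45°−25.7°/2) = 0.3950.
Layer 1: σ at base = K_a1 γ₁ h₁ = 17.93 kPa; P₁ = ½×17.93×3.2 = 28.68.
Layer 2: σ_v at top = γ₁h₁ = 68.16; σ_h top = K_a2×68.16 = 26.93; σ_h base = K_a2×(68.16+21.1×5.4) = 71.94.
P₂ = ½(26.93+71.94)×5.4 = 266.9. Total P_a = 28.68+266.9 = 295.6 kN/m.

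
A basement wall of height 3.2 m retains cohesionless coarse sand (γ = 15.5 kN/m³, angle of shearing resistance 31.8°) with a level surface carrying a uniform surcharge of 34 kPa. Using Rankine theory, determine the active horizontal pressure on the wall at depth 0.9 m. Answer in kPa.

14.9 kPa

K_a = (1 − sin φ)/(1 + sin φ) = 0.3098.
σ_v = γz + q = 15.5 × 0.9 + 34 = 47.95 kPa.
σ_h = K_a σ_v = 0.3098 × 47.95 = 14.85 kPa.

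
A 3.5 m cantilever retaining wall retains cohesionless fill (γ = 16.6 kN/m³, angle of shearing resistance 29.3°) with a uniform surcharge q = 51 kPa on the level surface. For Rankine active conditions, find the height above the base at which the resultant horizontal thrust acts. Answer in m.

K_a = 0.3428.
Triangular part P₁ = ½K_aγH² = 34.86 at H/3 = 1.167 m; rectangular part P₂ = K_a q H = 61.20 at H/2 = 1.750 m.
ȳ = (P₁·1.167 + P₂·1.750)/(P₁+P₂) = 1.538 m.

1.54 m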